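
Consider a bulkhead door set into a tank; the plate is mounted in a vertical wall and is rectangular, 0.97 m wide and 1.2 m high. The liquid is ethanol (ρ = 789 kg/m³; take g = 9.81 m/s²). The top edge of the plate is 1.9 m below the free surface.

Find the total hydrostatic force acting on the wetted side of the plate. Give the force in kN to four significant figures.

γ = ρg = 789 × 9.81 / 1000 = 7.74009 kN/m³.
The centroid lies 1.2/2 = 0.6 m below the top edge, so the centroid depth is h_c = 1.9 + 0.6 = 2.5 m.
A = 0.97 × 1.2 = 1.164 m².
Resultant F = γ·h_c·A = 7.74009 × 2.5 × 1.164 = 22.5237 kN.

F ≈ 22.52 kN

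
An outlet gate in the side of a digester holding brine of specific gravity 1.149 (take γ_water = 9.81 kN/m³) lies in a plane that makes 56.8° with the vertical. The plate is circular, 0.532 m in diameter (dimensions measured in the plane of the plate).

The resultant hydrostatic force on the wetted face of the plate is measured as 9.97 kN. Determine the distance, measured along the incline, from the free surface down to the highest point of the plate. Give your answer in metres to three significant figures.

γ = 1.149 × 9.81 = 11.27169 kN/m³.
A = π(0.266)² = 0.222287 m².
From F = γ·h_c·A, the centroid depth is h_c = 9.97/(11.27169 × 0.222287) = 3.97917 m.
The plate makes 56.8° with the vertical, i.e. θ = 90° − 56.8° = 33.2° to the horizontal. Measuring y along the incline from the free-surface line, vertical depth h = y·sinθ with sinθ = 0.547563.
Along the incline, y_c = h_c/sinθ = 3.97917/0.547563 = 7.26705 m.
The centroid is at the centre, 0.266 m below the top of the plate, so the highest point sits at y_top = 7.26705 − 0.266 = 7.00105 m along the incline.

y_top ≈ 7.00 m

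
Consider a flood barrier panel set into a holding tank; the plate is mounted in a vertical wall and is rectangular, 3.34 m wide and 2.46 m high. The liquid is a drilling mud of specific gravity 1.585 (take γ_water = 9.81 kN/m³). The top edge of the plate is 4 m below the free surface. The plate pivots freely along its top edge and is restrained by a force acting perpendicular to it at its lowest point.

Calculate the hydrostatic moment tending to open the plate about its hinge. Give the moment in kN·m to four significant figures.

M ≈ 886.3 kN·m

γ = 1.585 × 9.81 = 15.54885 kN/m³.
The centroid lies 2.46/2 = 1.23 m below the top edge, so the centroid depth is h_c = 4 + 1.23 = 5.23 m.
A = 3.34 × 2.46 = 8.2164 m².
Resultant F = γ·h_c·A = 15.54885 × 5.23 × 8.2164 = 668.162 kN.
I_c = b·h³/12 = 3.34 × 2.46³/12 = 4.14353 m⁴.
Centre of pressure: y_p = y_c + I_c/(y_c·A) = 5.23 + 4.14353/(5.23 × 8.2164) = 5.23 + 0.0964245 = 5.32642 m along the plane.
The resultant acts 1.23 + 0.0964245 = 1.32642 m (along the plate) below the hinge at the top edge, so the moment about the hinge is M = F × 1.32642 = 668.162 × 1.32642 = 886.263 kN·m.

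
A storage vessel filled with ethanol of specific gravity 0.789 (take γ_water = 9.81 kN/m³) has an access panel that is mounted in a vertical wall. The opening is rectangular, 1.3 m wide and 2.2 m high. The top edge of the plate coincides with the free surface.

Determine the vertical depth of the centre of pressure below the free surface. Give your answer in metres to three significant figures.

γ = 0.789 × 9.81 = 7.74009 kN/m³.
The centroid lies 2.2/2 = 1.1 m below the top edge, so the centroid depth is h_c = 1.1 m.
A = 1.3 × 2.2 = 2.86 m².
Resultant F = γ·h_c·A = 7.74009 × 1.1 × 2.86 = 24.3503 kN.
I_c = b·h³/12 = 1.3 × 2.2³/12 = 1.15353 m⁴.
Centre of pressure: y_p = y_c + I_c/(y_c·A) = 1.1 + 1.15353/(1.1 × 2.86) = 1.1 + 0.366666 = 1.46667 m along the plane.

h_p = 1.47 m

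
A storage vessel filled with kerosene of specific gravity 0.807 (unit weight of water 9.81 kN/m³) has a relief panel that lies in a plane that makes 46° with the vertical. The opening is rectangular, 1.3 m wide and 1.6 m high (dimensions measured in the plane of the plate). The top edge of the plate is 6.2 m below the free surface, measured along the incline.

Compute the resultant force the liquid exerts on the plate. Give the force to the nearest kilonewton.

γ = 0.807 × 9.81 = 7.91667 kN/m³.
The plate makes 46° with the vertical, i.e. θ = 90° − 46° = 44° to the horizontal. Measuring y along the incline from the free-surface line, vertical depth h = y·sinθ with sinθ = 0.694658.
The centroid lies 1.6/2 = 0.8 m below the top edge, so y_c = 6.2 + 0.8 = 7 m and h_c = 7 × 0.694658 = 4.86261 m.
A = 1.3 × 1.6 = 2.08 m².
Resultant F = γ·h_c·A = 7.91667 × 4.86261 × 2.08 = 80.071 kN.

F ≈ 80 kN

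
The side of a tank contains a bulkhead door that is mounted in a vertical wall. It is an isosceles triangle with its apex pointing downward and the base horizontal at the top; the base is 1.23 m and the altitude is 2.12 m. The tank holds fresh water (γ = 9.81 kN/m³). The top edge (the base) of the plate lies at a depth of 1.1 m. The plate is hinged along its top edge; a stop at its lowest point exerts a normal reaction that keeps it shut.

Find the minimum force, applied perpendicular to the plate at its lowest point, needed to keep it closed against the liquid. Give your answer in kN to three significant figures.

γ = 9.81 kN/m³.
With the apex down, the centroid sits h/3 = 2.12/3 = 0.706667 m below the base (the top edge), so the centroid depth is h_c = 1.1 + 0.706667 = 1.80667 m.
A = ½ × 1.23 × 2.12 = 1.3038 m².
Resultant F = γ·h_c·A = 9.81 × 1.80667 × 1.3038 = 23.1078 kN.
I_c = b·h³/36 = 1.23 × 2.12³/36 = 0.325544 m⁴.
Centre of pressure: y_p = y_c + I_c/(y_c·A) = 1.80667 + 0.325544/(1.80667 × 1.3038) = 1.80667 + 0.138204 = 1.94487 m along the plane.
The resultant acts 0.706667 + 0.138204 = 0.844871 m (along the plate) below the hinge at the top edge, so the moment about the hinge is M = F × 0.844871 = 23.1078 × 0.844871 = 19.5231 kN·m.
A normal force at the bottom, 2.12 m from the hinge, must supply this moment: P = 19.5231/2.12 = 9.20901 kN.

P ≈ 9.21 kN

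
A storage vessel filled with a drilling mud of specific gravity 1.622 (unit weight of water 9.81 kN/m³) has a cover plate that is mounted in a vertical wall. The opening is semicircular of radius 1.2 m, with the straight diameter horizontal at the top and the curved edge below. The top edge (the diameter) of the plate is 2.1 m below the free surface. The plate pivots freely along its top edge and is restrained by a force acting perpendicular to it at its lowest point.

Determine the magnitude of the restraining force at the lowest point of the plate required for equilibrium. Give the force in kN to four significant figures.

γ = 1.622 × 9.81 = 15.91182 kN/m³.
The centroid of a semicircle lies 4r/(3π) = 0.509296 m from the diameter, here below the top edge, so the centroid depth is h_c = 2.1 + 0.509296 = 2.6093 m.
A = πr²/2 = π × 1.2²/2 = 2.26195 m².
Resultant F = γ·h_c·A = 15.91182 × 2.6093 × 2.26195 = 93.9133 kN.
I_c = (π/8 − 8/(9π))·r⁴ = 0.109757 × 1.2⁴ = 0.227592 m⁴.
Centre of pressure: y_p = y_c + I_c/(y_c·A) = 2.6093 + 0.227592/(2.6093 × 2.26195) = 2.6093 + 0.0385612 = 2.64786 m along the plane.
The resultant acts 0.509296 + 0.0385612 = 0.547857 m (along the plate) below the hinge at the top edge, so the moment about the hinge is M = F × 0.547857 = 93.9133 × 0.547857 = 51.4511 kN·m.
A normal force at the bottom, 1.2 m from the hinge, must supply this moment: P = 51.4511/1.2 = 42.8759 kN.

P ≈ 42.88 kN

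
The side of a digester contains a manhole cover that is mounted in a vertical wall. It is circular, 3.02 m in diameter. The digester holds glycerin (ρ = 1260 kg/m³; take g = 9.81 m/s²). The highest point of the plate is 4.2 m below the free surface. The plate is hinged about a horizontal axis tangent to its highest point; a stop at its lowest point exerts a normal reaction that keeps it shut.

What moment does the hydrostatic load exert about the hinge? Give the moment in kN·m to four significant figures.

γ = ρg = 1260 × 9.81 / 1000 = 12.3606 kN/m³.
The centroid is at the centre, 1.51 m below the top of the plate, so the centroid depth is h_c = 4.2 + 1.51 = 5.71 m.
A = π(1.51)² = 7.16315 m².
Resultant F = γ·h_c·A = 12.3606 × 5.71 × 7.16315 = 505.568 kN.
I_c = πr⁴/4 = π × 1.51⁴/4 = 4.08317 m⁴.
Centre of pressure: y_p = y_c + I_c/(y_c·A) = 5.71 + 4.08317/(5.71 × 7.16315) = 5.71 + 0.0998291 = 5.80983 m along the plane.
The resultant acts 1.51 + 0.0998291 = 1.60983 m (along the plate) below the hinge at the top edge, so the moment about the hinge is M = F × 1.60983 = 505.568 × 1.60983 = 813.879 kN·m.

M ≈ 813.9 kN·m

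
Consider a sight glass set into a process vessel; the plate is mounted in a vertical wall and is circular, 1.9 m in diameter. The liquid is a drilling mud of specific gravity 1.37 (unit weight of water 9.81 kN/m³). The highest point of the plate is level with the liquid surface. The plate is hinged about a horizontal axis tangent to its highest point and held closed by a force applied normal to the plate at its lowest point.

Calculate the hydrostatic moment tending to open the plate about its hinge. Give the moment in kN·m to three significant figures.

M ≈ 43.0 kN·m

γ = 1.37 × 9.81 = 13.4397 kN/m³.
The centroid is at the centre, 0.95 m below the top of the plate, so the centroid depth is h_c = 0.95 m.
A = π(0.95)² = 2.83529 m².
Resultant F = γ·h_c·A = 13.4397 × 0.95 × 2.83529 = 36.2002 kN.
I_c = πr⁴/4 = π × 0.95⁴/4 = 0.639712 m⁴.
Centre of pressure: y_p = y_c + I_c/(y_c·A) = 0.95 + 0.639712/(0.95 × 2.83529) = 0.95 + 0.2375 = 1.1875 m along the plane.
The resultant acts 0.95 + 0.2375 = 1.1875 m (along the plate) below the hinge at the top edge, so the moment about the hinge is M = F × 1.1875 = 36.2002 × 1.1875 = 42.9877 kN·m.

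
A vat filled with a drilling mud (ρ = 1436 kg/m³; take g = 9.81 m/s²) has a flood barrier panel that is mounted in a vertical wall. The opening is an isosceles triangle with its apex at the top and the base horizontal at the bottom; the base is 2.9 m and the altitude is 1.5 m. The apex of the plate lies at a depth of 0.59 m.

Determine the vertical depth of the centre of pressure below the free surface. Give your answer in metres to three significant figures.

h_p = 1.67 m

γ = ρg = 1436 × 9.81 / 1000 = 14.08716 kN/m³.
With the apex up, the centroid sits 2h/3 = 2 × 1.5/3 = 1 m below the apex, so the centroid depth is h_c = 0.59 + 1 = 1.59 m.
A = ½ × 2.9 × 1.5 = 2.175 m².
Resultant F = γ·h_c·A = 14.08716 × 1.59 × 2.175 = 48.7169 kN.
I_c = b·h³/36 = 2.9 × 1.5³/36 = 0.271875 m⁴.
Centre of pressure: y_p = y_c + I_c/(y_c·A) = 1.59 + 0.271875/(1.59 × 2.175) = 1.59 + 0.0786164 = 1.66862 m along the plane.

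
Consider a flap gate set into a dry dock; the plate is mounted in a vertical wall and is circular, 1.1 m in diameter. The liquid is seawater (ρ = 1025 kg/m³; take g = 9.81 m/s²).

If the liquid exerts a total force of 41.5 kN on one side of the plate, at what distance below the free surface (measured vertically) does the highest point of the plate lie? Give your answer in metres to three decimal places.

d_top ≈ 3.793 m

γ = ρg = 1025 × 9.81 / 1000 = 10.05525 kN/m³.
A = π(0.55)² = 0.950332 m².
From F = γ·h_c·A, the centroid depth is h_c = 41.5/(10.05525 × 0.950332) = 4.3429 m.
The centroid is at the centre, 0.55 m below the top of the plate, so the highest point sits at h_top = 4.3429 − 0.55 = 3.7929 m below the surface.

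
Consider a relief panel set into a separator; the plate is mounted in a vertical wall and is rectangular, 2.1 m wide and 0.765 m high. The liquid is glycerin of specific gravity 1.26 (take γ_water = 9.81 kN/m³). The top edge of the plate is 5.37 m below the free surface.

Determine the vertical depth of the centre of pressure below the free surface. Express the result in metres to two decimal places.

γ = 1.26 × 9.81 = 12.3606 kN/m³.
The centroid lies 0.765/2 = 0.3825 m below the top edge, so the centroid depth is h_c = 5.37 + 0.3825 = 5.7525 m.
A = 2.1 × 0.765 = 1.6065 m².
Resultant F = γ·h_c·A = 12.3606 × 5.7525 × 1.6065 = 114.229 kN.
I_c = b·h³/12 = 2.1 × 0.765³/12 = 0.078347 m⁴.
Centre of pressure: y_p = y_c + I_c/(y_c·A) = 5.7525 + 0.078347/(5.7525 × 1.6065) = 5.7525 + 0.00847784 = 5.76098 m along the plane.

h_p = 5.76 m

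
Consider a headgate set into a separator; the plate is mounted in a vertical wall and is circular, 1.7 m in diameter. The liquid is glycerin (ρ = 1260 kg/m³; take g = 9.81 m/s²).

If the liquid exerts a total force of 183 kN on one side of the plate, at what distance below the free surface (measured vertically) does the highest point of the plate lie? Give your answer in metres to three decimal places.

d_top ≈ 5.673 m

γ = ρg = 1260 × 9.81 / 1000 = 12.3606 kN/m³.
A = π(0.85)² = 2.2698 m².
From F = γ·h_c·A, the centroid depth is h_c = 183/(12.3606 × 2.2698) = 6.52265 m.
The centroid is at the centre, 0.85 m below the top of the plate, so the highest point sits at h_top = 6.52265 − 0.85 = 5.67265 m below the surface.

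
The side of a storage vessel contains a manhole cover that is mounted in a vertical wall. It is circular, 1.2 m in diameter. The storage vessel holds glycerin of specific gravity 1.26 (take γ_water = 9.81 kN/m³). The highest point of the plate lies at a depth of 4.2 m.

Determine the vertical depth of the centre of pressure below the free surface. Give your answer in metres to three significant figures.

h_p = 4.82 m

γ = 1.26 × 9.81 = 12.3606 kN/m³.
The centroid is at the centre, 0.6 m below the top of the plate, so the centroid depth is h_c = 4.2 + 0.6 = 4.8 m.
A = π(0.6)² = 1.13097 m².
Resultant F = γ·h_c·A = 12.3606 × 4.8 × 1.13097 = 67.1014 kN.
I_c = πr⁴/4 = π × 0.6⁴/4 = 0.101788 m⁴.
Centre of pressure: y_p = y_c + I_c/(y_c·A) = 4.8 + 0.101788/(4.8 × 1.13097) = 4.8 + 0.0187501 = 4.81875 m along the plane.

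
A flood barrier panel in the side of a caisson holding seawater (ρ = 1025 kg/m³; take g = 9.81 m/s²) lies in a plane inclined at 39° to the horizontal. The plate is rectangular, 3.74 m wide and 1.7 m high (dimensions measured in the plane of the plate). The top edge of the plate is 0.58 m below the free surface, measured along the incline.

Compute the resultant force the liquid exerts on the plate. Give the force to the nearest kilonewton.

F ≈ 58 kN

γ = ρg = 1025 × 9.81 / 1000 = 10.05525 kN/m³.
Let θ = 39° be the plate's angle to the horizontal; measure y along the incline from where the plane meets the free surface. Vertical depth h = y·sinθ with sinθ = 0.629320.
The centroid lies 1.7/2 = 0.85 m below the top edge, so y_c = 0.58 + 0.85 = 1.43 m and h_c = 1.43 × 0.629320 = 0.899928 m.
A = 3.74 × 1.7 = 6.358 m².
Resultant F = γ·h_c·A = 10.05525 × 0.899928 × 6.358 = 57.5335 kN.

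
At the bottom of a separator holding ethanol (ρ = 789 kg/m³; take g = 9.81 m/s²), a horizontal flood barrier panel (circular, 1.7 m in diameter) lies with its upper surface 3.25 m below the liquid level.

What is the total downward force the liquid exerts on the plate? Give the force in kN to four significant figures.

γ = ρg = 789 × 9.81 / 1000 = 7.74009 kN/m³.
The plate is horizontal, so pressure is uniform at p = γ·h = 7.74009 × 3.25 = 25.1553 kN/m².
A = π(0.85)² = 2.2698 m².
F = p·A = 25.1553 × 2.2698 = 57.0975 kN.

F ≈ 57.10 kN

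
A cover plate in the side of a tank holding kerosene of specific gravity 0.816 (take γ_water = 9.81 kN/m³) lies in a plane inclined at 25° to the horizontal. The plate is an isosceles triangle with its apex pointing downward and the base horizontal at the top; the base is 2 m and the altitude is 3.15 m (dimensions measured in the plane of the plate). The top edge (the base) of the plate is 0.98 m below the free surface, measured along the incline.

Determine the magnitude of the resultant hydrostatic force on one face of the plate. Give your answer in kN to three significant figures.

γ = 0.816 × 9.81 = 8.00496 kN/m³.
Let θ = 25° be the plate's angle to the horizontal; measure y along the incline from where the plane meets the free surface. Vertical depth h = y·sinθ with sinθ = 0.422618.
With the apex down, the centroid sits h/3 = 3.15/3 = 1.05 m below the base (the top edge), so y_c = 0.98 + 1.05 = 2.03 m and h_c = 2.03 × 0.422618 = 0.857915 m.
A = ½ × 2 × 3.15 = 3.15 m².
Resultant F = γ·h_c·A = 8.00496 × 0.857915 × 3.15 = 21.6329 kN.

F ≈ 21.6 kN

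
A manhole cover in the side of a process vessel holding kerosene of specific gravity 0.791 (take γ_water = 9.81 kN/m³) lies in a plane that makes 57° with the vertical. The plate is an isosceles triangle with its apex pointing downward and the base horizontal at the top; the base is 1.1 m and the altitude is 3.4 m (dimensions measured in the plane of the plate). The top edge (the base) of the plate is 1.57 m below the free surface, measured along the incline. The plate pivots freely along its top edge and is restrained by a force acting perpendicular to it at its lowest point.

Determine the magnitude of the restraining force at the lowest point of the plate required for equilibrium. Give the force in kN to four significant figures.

P ≈ 8.614 kN

γ = 0.791 × 9.81 = 7.75971 kN/m³.
The plate makes 57° with the vertical, i.e. θ = 90° − 57° = 33° to the horizontal. Measuring y along the incline from the free-surface line, vertical depth h = y·sinθ with sinθ = 0.544639.
With the apex down, the centroid sits h/3 = 3.4/3 = 1.13333 m below the base (the top edge), so y_c = 1.57 + 1.13333 = 2.70333 m and h_c = 2.70333 × 0.544639 = 1.47234 m.
A = ½ × 1.1 × 3.4 = 1.87 m².
Resultant F = γ·h_c·A = 7.75971 × 1.47234 × 1.87 = 21.3646 kN.
I_c = b·h³/36 = 1.1 × 3.4³/36 = 1.20096 m⁴.
Centre of pressure: y_p = y_c + I_c/(y_c·A) = 2.70333 + 1.20096/(2.70333 × 1.87) = 2.70333 + 0.237568 = 2.9409 m along the plane.
The resultant acts 1.13333 + 0.237568 = 1.3709 m (along the plate) below the hinge at the top edge, so the moment about the hinge is M = F × 1.3709 = 21.3646 × 1.3709 = 29.2887 kN·m.
A normal force at the bottom, 3.4 m from the hinge, must supply this moment: P = 29.2887/3.4 = 8.61432 kN.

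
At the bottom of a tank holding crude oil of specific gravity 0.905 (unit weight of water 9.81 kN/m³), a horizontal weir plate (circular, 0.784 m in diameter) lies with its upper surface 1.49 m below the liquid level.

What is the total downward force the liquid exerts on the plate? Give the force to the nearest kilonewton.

γ = 0.905 × 9.81 = 8.87805 kN/m³.
The plate is horizontal, so pressure is uniform at p = γ·h = 8.87805 × 1.49 = 13.2283 kN/m².
A = π(0.392)² = 0.48275 m².
F = p·A = 13.2283 × 0.48275 = 6.38596 kN.

F ≈ 6 kN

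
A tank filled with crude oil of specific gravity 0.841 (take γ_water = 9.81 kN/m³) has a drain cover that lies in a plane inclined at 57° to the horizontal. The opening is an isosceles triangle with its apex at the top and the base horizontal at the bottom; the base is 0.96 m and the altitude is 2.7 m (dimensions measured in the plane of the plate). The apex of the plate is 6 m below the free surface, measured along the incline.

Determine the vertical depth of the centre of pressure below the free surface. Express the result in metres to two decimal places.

h_p = 6.59 m

γ = 0.841 × 9.81 = 8.25021 kN/m³.
Let θ = 57° be the plate's angle to the horizontal; measure y along the incline from where the plane meets the free surface. Vertical depth h = y·sinθ with sinθ = 0.838671.
With the apex up, the centroid sits 2h/3 = 2 × 2.7/3 = 1.8 m below the apex, so y_c = 6 + 1.8 = 7.8 m and h_c = 7.8 × 0.838671 = 6.54163 m.
A = ½ × 0.96 × 2.7 = 1.296 m².
Resultant F = γ·h_c·A = 8.25021 × 6.54163 × 1.296 = 69.9449 kN.
I_c = b·h³/36 = 0.96 × 2.7³/36 = 0.52488 m⁴.
Centre of pressure: y_p = y_c + I_c/(y_c·A) = 7.8 + 0.52488/(7.8 × 1.296) = 7.8 + 0.0519231 = 7.85192 m along the plane.
Vertically, h_p = y_p·sinθ = 7.85192 × 0.838671 = 6.58518 m.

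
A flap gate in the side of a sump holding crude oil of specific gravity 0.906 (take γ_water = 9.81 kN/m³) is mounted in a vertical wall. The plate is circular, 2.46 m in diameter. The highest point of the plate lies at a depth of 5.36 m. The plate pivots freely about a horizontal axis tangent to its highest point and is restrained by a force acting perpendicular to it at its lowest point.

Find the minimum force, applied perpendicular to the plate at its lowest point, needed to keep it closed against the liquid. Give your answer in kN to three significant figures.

γ = 0.906 × 9.81 = 8.88786 kN/m³.
The centroid is at the centre, 1.23 m below the top of the plate, so the centroid depth is h_c = 5.36 + 1.23 = 6.59 m.
A = π(1.23)² = 4.75292 m².
Resultant F = γ·h_c·A = 8.88786 × 6.59 × 4.75292 = 278.383 kN.
I_c = πr⁴/4 = π × 1.23⁴/4 = 1.79767 m⁴.
Centre of pressure: y_p = y_c + I_c/(y_c·A) = 6.59 + 1.79767/(6.59 × 4.75292) = 6.59 + 0.0573937 = 6.64739 m along the plane.
The resultant acts 1.23 + 0.0573937 = 1.28739 m (along the plate) below the hinge at the top edge, so the moment about the hinge is M = F × 1.28739 = 278.383 × 1.28739 = 358.387 kN·m.
A normal force at the bottom, 2.46 m from the hinge, must supply this moment: P = 358.387/2.46 = 145.686 kN.

P ≈ 146 kN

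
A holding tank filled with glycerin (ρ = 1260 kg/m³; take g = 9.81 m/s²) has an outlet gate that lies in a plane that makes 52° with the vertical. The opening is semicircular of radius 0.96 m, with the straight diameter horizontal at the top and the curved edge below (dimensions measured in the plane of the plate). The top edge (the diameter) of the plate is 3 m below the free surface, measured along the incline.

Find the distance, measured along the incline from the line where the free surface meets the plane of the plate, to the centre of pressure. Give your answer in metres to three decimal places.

y_p = 3.426 m

γ = ρg = 1260 × 9.81 / 1000 = 12.3606 kN/m³.
The plate makes 52° with the vertical, i.e. θ = 90° − 52° = 38° to the horizontal. Measuring y along the incline from the free-surface line, vertical depth h = y·sinθ with sinθ = 0.615661.
The centroid of a semicircle lies 4r/(3π) = 0.407437 m from the diameter, here below the top edge, so y_c = 3 + 0.407437 = 3.40744 m and h_c = 3.40744 × 0.615661 = 2.09783 m.
A = πr²/2 = π × 0.96²/2 = 1.44765 m².
Resultant F = γ·h_c·A = 12.3606 × 2.09783 × 1.44765 = 37.5382 kN.
I_c = (π/8 − 8/(9π))·r⁴ = 0.109757 × 0.96⁴ = 0.0932217 m⁴.
Centre of pressure: y_p = y_c + I_c/(y_c·A) = 3.40744 + 0.0932217/(3.40744 × 1.44765) = 3.40744 + 0.0188984 = 3.42634 m along the plane.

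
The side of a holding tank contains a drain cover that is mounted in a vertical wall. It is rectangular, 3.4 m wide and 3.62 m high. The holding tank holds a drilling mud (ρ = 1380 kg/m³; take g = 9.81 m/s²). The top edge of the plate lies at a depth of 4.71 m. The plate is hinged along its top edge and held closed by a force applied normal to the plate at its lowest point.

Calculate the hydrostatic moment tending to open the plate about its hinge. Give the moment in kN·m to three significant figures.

γ = ρg = 1380 × 9.81 / 1000 = 13.5378 kN/m³.
The centroid lies 3.62/2 = 1.81 m below the top edge, so the centroid depth is h_c = 4.71 + 1.81 = 6.52 m.
A = 3.4 × 3.62 = 12.308 m².
Resultant F = γ·h_c·A = 13.5378 × 6.52 × 12.308 = 1086.38 kN.
I_c = b·h³/12 = 3.4 × 3.62³/12 = 13.4407 m⁴.
Centre of pressure: y_p = y_c + I_c/(y_c·A) = 6.52 + 13.4407/(6.52 × 12.308) = 6.52 + 0.167489 = 6.68749 m along the plane.
The resultant acts 1.81 + 0.167489 = 1.97749 m (along the plate) below the hinge at the top edge, so the moment about the hinge is M = F × 1.97749 = 1086.38 × 1.97749 = 2148.31 kN·m.

M ≈ 2150 kN·m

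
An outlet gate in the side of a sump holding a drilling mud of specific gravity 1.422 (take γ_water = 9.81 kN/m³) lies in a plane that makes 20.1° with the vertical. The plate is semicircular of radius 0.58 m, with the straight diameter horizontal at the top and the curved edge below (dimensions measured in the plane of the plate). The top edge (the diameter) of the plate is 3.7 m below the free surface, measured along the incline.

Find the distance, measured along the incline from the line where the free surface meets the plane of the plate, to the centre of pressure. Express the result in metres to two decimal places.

y_p = 3.95 m

γ = 1.422 × 9.81 = 13.94982 kN/m³.
The plate makes 20.1° with the vertical, i.e. θ = 90° − 20.1° = 69.9° to the horizontal. Measuring y along the incline from the free-surface line, vertical depth h = y·sinθ with sinθ = 0.939094.
The centroid of a semicircle lies 4r/(3π) = 0.24616 m from the diameter, here below the top edge, so y_c = 3.7 + 0.24616 = 3.94616 m and h_c = 3.94616 × 0.939094 = 3.70582 m.
A = πr²/2 = π × 0.58²/2 = 0.528416 m².
Resultant F = γ·h_c·A = 13.94982 × 3.70582 × 0.528416 = 27.3167 kN.
I_c = (π/8 − 8/(9π))·r⁴ = 0.109757 × 0.58⁴ = 0.0124206 m⁴.
Centre of pressure: y_p = y_c + I_c/(y_c·A) = 3.94616 + 0.0124206/(3.94616 × 0.528416) = 3.94616 + 0.00595651 = 3.95212 m along the plane.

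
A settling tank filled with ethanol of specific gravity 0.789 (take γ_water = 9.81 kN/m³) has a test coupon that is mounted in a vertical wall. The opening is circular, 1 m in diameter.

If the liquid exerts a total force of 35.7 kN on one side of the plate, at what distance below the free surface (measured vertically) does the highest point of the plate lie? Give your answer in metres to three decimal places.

d_top ≈ 5.373 m

γ = 0.789 × 9.81 = 7.74009 kN/m³.
A = π(0.5)² = 0.785398 m².
From F = γ·h_c·A, the centroid depth is h_c = 35.7/(7.74009 × 0.785398) = 5.87263 m.
The centroid is at the centre, 0.5 m below the top of the plate, so the highest point sits at h_top = 5.87263 − 0.5 = 5.37263 m below the surface.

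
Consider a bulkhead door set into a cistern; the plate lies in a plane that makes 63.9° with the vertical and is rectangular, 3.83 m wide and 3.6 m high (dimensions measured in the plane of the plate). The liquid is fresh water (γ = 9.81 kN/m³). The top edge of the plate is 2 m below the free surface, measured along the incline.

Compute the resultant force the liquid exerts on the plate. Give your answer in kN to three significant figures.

γ = 9.81 kN/m³.
The plate makes 63.9° with the vertical, i.e. θ = 90° − 63.9° = 26.1° to the horizontal. Measuring y along the incline from the free-surface line, vertical depth h = y·sinθ with sinθ = 0.439939.
The centroid lies 3.6/2 = 1.8 m below the top edge, so y_c = 2 + 1.8 = 3.8 m and h_c = 3.8 × 0.439939 = 1.67177 m.
A = 3.83 × 3.6 = 13.788 m².
Resultant F = γ·h_c·A = 9.81 × 1.67177 × 13.788 = 226.124 kN.

F ≈ 226 kN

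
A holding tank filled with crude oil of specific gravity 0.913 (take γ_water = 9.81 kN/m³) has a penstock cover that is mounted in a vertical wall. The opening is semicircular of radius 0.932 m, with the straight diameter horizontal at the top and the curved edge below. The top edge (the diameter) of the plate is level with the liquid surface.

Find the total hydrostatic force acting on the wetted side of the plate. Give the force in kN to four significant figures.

γ = 0.913 × 9.81 = 8.95653 kN/m³.
The centroid of a semicircle lies 4r/(3π) = 0.395553 m from the diameter, here below the top edge, so the centroid depth is h_c = 0.395553 m.
A = πr²/2 = π × 0.932²/2 = 1.36443 m².
Resultant F = γ·h_c·A = 8.95653 × 0.395553 × 1.36443 = 4.83388 kN.

F ≈ 4.834 kN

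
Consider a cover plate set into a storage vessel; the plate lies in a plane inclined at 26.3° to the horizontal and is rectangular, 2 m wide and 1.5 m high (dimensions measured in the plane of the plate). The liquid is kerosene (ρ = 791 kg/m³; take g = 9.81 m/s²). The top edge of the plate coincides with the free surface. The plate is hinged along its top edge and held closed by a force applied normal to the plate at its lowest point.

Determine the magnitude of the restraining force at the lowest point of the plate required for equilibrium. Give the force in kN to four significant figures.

γ = ρg = 791 × 9.81 / 1000 = 7.75971 kN/m³.
Let θ = 26.3° be the plate's angle to the horizontal; measure y along the incline from where the plane meets the free surface. Vertical depth h = y·sinθ with sinθ = 0.443071.
The centroid lies 1.5/2 = 0.75 m below the top edge, so y_c = 0.75 m and h_c = 0.75 × 0.443071 = 0.332303 m.
A = 2 × 1.5 = 3 m².
Resultant F = γ·h_c·A = 7.75971 × 0.332303 × 3 = 7.73572 kN.
I_c = b·h³/12 = 2 × 1.5³/12 = 0.5625 m⁴.
Centre of pressure: y_p = y_c + I_c/(y_c·A) = 0.75 + 0.5625/(0.75 × 3) = 0.75 + 0.25 = 1 m along the plane.
The resultant acts 0.75 + 0.25 = 1 m (along the plate) below the hinge at the top edge, so the moment about the hinge is M = F × 1 = 7.73572 × 1 = 7.73572 kN·m.
A normal force at the bottom, 1.5 m from the hinge, must supply this moment: P = 7.73572/1.5 = 5.15715 kN.

P ≈ 5.157 kN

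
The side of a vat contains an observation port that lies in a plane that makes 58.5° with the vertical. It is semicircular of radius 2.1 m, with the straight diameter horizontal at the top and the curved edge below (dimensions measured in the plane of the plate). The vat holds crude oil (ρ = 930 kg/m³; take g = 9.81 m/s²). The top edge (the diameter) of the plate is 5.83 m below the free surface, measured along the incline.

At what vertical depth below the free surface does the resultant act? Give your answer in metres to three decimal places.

γ = ρg = 930 × 9.81 / 1000 = 9.1233 kN/m³.
The plate makes 58.5° with the vertical, i.e. θ = 90° − 58.5° = 31.5° to the horizontal. Measuring y along the incline from the free-surface line, vertical depth h = y·sinθ with sinθ = 0.522499.
The centroid of a semicircle lies 4r/(3π) = 0.891268 m from the diameter, here below the top edge, so y_c = 5.83 + 0.891268 = 6.72127 m and h_c = 6.72127 × 0.522499 = 3.51186 m.
A = πr²/2 = π × 2.1²/2 = 6.92721 m².
Resultant F = γ·h_c·A = 9.1233 × 3.51186 × 6.92721 = 221.946 kN.
I_c = (π/8 − 8/(9π))·r⁴ = 0.109757 × 2.1⁴ = 2.13457 m⁴.
Centre of pressure: y_p = y_c + I_c/(y_c·A) = 6.72127 + 2.13457/(6.72127 × 6.92721) = 6.72127 + 0.0458459 = 6.76712 m along the plane.
Vertically, h_p = y_p·sinθ = 6.76712 × 0.522499 = 3.53581 m.

h_p = 3.536 m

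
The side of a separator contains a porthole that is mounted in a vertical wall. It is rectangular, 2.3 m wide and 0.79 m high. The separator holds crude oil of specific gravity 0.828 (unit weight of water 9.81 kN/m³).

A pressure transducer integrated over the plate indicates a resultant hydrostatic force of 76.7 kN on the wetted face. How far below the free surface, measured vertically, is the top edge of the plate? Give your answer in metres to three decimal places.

d_top ≈ 4.802 m

γ = 0.828 × 9.81 = 8.12268 kN/m³.
A = 2.3 × 0.79 = 1.817 m².
From F = γ·h_c·A, the centroid depth is h_c = 76.7/(8.12268 × 1.817) = 5.19686 m.
The centroid lies 0.79/2 = 0.395 m below the top edge, so the top edge sits at h_top = 5.19686 − 0.395 = 4.80186 m below the surface.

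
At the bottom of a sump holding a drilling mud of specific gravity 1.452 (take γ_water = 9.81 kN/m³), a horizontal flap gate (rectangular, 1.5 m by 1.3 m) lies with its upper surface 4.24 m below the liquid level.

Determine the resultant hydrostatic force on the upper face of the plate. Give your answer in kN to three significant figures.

γ = 1.452 × 9.81 = 14.24412 kN/m³.
The plate is horizontal, so pressure is uniform at p = γ·h = 14.24412 × 4.24 = 60.3951 kN/m².
A = 1.5 × 1.3 = 1.95 m².
F = p·A = 60.3951 × 1.95 = 117.77 kN.

F ≈ 118 kN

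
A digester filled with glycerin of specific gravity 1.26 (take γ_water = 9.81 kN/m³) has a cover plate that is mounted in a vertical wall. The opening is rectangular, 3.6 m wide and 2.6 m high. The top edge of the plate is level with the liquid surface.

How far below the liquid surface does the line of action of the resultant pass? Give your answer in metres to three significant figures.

γ = 1.26 × 9.81 = 12.3606 kN/m³.
The centroid lies 2.6/2 = 1.3 m below the top edge, so the centroid depth is h_c = 1.3 m.
A = 3.6 × 2.6 = 9.36 m².
Resultant F = γ·h_c·A = 12.3606 × 1.3 × 9.36 = 150.404 kN.
I_c = b·h³/12 = 3.6 × 2.6³/12 = 5.2728 m⁴.
Centre of pressure: y_p = y_c + I_c/(y_c·A) = 1.3 + 5.2728/(1.3 × 9.36) = 1.3 + 0.433333 = 1.73333 m along the plane.

h_p = 1.73 m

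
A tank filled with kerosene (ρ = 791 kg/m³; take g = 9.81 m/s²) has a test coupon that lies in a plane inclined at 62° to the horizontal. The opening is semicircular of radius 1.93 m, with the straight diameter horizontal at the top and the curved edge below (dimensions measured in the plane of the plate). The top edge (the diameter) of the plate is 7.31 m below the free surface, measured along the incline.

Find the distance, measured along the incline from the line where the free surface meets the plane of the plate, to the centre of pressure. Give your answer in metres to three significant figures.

γ = ρg = 791 × 9.81 / 1000 = 7.75971 kN/m³.
Let θ = 62° be the plate's angle to the horizontal; measure y along the incline from where the plane meets the free surface. Vertical depth h = y·sinθ with sinθ = 0.882948.
The centroid of a semicircle lies 4r/(3π) = 0.819117 m from the diameter, here below the top edge, so y_c = 7.31 + 0.819117 = 8.12912 m and h_c = 8.12912 × 0.882948 = 7.17759 m.
A = πr²/2 = π × 1.93²/2 = 5.85106 m².
Resultant F = γ·h_c·A = 7.75971 × 7.17759 × 5.85106 = 325.881 kN.
I_c = (π/8 − 8/(9π))·r⁴ = 0.109757 × 1.93⁴ = 1.52287 m⁴.
Centre of pressure: y_p = y_c + I_c/(y_c·A) = 8.12912 + 1.52287/(8.12912 × 5.85106) = 8.12912 + 0.0320173 = 8.16114 m along the plane.

y_p = 8.16 m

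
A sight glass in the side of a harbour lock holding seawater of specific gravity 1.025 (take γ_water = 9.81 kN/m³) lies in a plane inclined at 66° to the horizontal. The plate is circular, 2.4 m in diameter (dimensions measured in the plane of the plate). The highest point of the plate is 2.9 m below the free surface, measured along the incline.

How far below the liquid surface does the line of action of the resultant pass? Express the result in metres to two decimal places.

h_p = 3.83 m

γ = 1.025 × 9.81 = 10.05525 kN/m³.
Let θ = 66° be the plate's angle to the horizontal; measure y along the incline from where the plane meets the free surface. Vertical depth h = y·sinθ with sinθ = 0.913545.
The centroid is at the centre, 1.2 m below the top of the plate, so y_c = 2.9 + 1.2 = 4.1 m and h_c = 4.1 × 0.913545 = 3.74553 m.
A = π(1.2)² = 4.52389 m².
Resultant F = γ·h_c·A = 10.05525 × 3.74553 × 4.52389 = 170.38 kN.
I_c = πr⁴/4 = π × 1.2⁴/4 = 1.6286 m⁴.
Centre of pressure: y_p = y_c + I_c/(y_c·A) = 4.1 + 1.6286/(4.1 × 4.52389) = 4.1 + 0.0878049 = 4.1878 m along the plane.
Vertically, h_p = y_p·sinθ = 4.1878 × 0.913545 = 3.82574 m.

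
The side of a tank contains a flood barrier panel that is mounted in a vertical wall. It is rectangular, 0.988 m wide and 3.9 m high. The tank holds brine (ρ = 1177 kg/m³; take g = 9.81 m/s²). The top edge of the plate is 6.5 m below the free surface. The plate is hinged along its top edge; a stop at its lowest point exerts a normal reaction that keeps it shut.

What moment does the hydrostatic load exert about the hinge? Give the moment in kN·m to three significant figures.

M ≈ 789 kN·m

γ = ρg = 1177 × 9.81 / 1000 = 11.54637 kN/m³.
The centroid lies 3.9/2 = 1.95 m below the top edge, so the centroid depth is h_c = 6.5 + 1.95 = 8.45 m.
A = 0.988 × 3.9 = 3.8532 m².
Resultant F = γ·h_c·A = 11.54637 × 8.45 × 3.8532 = 375.944 kN.
I_c = b·h³/12 = 0.988 × 3.9³/12 = 4.88393 m⁴.
Centre of pressure: y_p = y_c + I_c/(y_c·A) = 8.45 + 4.88393/(8.45 × 3.8532) = 8.45 + 0.15 = 8.6 m along the plane.
The resultant acts 1.95 + 0.15 = 2.1 m (along the plate) below the hinge at the top edge, so the moment about the hinge is M = F × 2.1 = 375.944 × 2.1 = 789.482 kN·m.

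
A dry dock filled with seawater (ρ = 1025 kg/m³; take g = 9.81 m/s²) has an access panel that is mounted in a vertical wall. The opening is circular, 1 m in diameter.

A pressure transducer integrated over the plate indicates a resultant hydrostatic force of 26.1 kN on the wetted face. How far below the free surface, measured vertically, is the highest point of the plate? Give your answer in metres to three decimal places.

d_top ≈ 2.805 m

γ = ρg = 1025 × 9.81 / 1000 = 10.05525 kN/m³.
A = π(0.5)² = 0.785398 m².
From F = γ·h_c·A, the centroid depth is h_c = 26.1/(10.05525 × 0.785398) = 3.3049 m.
The centroid is at the centre, 0.5 m below the top of the plate, so the highest point sits at h_top = 3.3049 − 0.5 = 2.8049 m below the surface.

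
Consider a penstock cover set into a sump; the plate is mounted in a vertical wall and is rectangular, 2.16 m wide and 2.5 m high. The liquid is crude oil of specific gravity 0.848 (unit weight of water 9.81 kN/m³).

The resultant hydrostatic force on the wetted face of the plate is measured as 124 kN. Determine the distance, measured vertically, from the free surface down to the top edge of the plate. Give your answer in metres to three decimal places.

γ = 0.848 × 9.81 = 8.31888 kN/m³.
A = 2.16 × 2.5 = 5.4 m².
From F = γ·h_c·A, the centroid depth is h_c = 124/(8.31888 × 5.4) = 2.76034 m.
The centroid lies 2.5/2 = 1.25 m below the top edge, so the top edge sits at h_top = 2.76034 − 1.25 = 1.51034 m below the surface.

d_top ≈ 1.510 m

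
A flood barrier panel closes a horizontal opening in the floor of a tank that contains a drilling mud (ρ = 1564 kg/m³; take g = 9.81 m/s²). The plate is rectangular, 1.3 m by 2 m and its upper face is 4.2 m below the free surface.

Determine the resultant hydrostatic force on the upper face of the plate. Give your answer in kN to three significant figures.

γ = ρg = 1564 × 9.81 / 1000 = 15.34284 kN/m³.
The plate is horizontal, so pressure is uniform at p = γ·h = 15.34284 × 4.2 = 64.4399 kN/m².
A = 1.3 × 2 = 2.6 m².
F = p·A = 64.4399 × 2.6 = 167.544 kN.

F ≈ 168 kN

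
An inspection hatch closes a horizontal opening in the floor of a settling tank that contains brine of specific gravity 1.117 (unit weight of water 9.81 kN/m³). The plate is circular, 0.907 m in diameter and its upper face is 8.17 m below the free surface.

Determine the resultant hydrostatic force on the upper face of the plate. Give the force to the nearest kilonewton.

F ≈ 58 kN

γ = 1.117 × 9.81 = 10.95777 kN/m³.
The plate is horizontal, so pressure is uniform at p = γ·h = 10.95777 × 8.17 = 89.525 kN/m².
A = π(0.4535)² = 0.646107 m².
F = p·A = 89.525 × 0.646107 = 57.8427 kN.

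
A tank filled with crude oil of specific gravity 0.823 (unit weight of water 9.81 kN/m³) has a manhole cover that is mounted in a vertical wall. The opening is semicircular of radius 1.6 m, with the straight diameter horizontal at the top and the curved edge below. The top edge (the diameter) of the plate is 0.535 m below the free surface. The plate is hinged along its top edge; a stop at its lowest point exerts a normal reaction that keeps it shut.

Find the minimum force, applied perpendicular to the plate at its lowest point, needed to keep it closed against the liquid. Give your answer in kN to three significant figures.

γ = 0.823 × 9.81 = 8.07363 kN/m³.
The centroid of a semicircle lies 4r/(3π) = 0.679061 m from the diameter, here below the top edge, so the centroid depth is h_c = 0.535 + 0.679061 = 1.21406 m.
A = πr²/2 = π × 1.6²/2 = 4.02124 m².
Resultant F = γ·h_c·A = 8.07363 × 1.21406 × 4.02124 = 39.4157 kN.
I_c = (π/8 − 8/(9π))·r⁴ = 0.109757 × 1.6⁴ = 0.719303 m⁴.
Centre of pressure: y_p = y_c + I_c/(y_c·A) = 1.21406 + 0.719303/(1.21406 × 4.02124) = 1.21406 + 0.147337 = 1.3614 m along the plane.
The resultant acts 0.679061 + 0.147337 = 0.826398 m (along the plate) below the hinge at the top edge, so the moment about the hinge is M = F × 0.826398 = 39.4157 × 0.826398 = 32.5731 kN·m.
A normal force at the bottom, 1.6 m from the hinge, must supply this moment: P = 32.5731/1.6 = 20.3582 kN.

P ≈ 20.4 kN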